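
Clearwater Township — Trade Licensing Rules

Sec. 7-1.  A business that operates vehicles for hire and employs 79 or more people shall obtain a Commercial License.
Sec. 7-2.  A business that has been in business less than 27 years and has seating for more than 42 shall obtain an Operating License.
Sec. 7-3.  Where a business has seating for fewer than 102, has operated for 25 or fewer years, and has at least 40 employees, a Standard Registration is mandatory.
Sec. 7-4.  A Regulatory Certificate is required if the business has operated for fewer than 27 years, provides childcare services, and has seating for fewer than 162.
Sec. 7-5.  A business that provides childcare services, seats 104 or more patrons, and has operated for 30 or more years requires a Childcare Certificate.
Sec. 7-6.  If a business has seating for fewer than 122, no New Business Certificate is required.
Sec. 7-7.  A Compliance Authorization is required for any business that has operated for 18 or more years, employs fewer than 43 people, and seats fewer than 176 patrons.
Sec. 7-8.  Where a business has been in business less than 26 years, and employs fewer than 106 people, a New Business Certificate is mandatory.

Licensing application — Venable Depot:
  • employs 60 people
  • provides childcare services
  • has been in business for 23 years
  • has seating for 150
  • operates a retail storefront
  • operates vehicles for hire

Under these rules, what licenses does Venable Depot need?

Sec. 7-1. operates vehicles for hire; employees 60 < 79 → Commercial License not required.
Sec. 7-2. years in business 23 < 27; seating 150 > 42 → Operating License required.
Sec. 7-3. seating 150 ≥ 102; years in business 23 ≤ 25; employees 60 ≥ 40 → Standard Registration not required.
Sec. 7-4. years in business 23 < 27; provides childcare services; seating 150 < 162 → Regulatory Certificate required.
Sec. 7-5. provides childcare services; seating 150 ≥ 104; years in business 23 < 30 → Childcare Certificate not required.
Sec. 7-6. seating 150 ≥ 122 → New Business Certificate exemption does not apply.
Sec. 7-7. years in business 23 ≥ 18; employees 60 ≥ 43; seating 150 < 176 → Compliance Authorization not required.
Sec. 7-8. years in business 23 < 26; employees 60 < 106 → New Business Certificate required.

New Business Certificate, Operating License, Regulatory Certificate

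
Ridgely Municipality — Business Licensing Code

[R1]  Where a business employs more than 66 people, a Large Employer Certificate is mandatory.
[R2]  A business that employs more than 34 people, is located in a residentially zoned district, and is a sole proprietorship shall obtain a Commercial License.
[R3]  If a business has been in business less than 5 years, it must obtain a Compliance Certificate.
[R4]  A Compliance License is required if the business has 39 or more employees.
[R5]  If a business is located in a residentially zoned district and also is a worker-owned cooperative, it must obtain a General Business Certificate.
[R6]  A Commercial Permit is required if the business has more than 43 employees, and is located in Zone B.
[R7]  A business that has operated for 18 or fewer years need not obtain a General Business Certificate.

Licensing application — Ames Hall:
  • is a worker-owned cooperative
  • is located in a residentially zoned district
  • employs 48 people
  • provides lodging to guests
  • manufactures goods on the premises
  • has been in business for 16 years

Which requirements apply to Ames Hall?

Compliance License

[R1] employees 48 ≤ 66 → Large Employer Certificate not required.
[R2] employees 48 > 34; is located in a residentially zoned district; is a worker-owned cooperative (not: is a sole proprietorship) → Commercial License not required.
[R3] years in business 16 ≥ 5 → Compliance Certificate not required.
[R4] employees 48 ≥ 39 → Compliance License required.
[R5] is located in a residentially zoned district; is a worker-owned cooperative → General Business Certificate required.
[R6] employees 48 > 43; is located in a residentially zoned district (not: is located in Zone B) → Commercial Permit not required.
[R7] years in business 16 ≤ 18 → exempt from General Business Certificate.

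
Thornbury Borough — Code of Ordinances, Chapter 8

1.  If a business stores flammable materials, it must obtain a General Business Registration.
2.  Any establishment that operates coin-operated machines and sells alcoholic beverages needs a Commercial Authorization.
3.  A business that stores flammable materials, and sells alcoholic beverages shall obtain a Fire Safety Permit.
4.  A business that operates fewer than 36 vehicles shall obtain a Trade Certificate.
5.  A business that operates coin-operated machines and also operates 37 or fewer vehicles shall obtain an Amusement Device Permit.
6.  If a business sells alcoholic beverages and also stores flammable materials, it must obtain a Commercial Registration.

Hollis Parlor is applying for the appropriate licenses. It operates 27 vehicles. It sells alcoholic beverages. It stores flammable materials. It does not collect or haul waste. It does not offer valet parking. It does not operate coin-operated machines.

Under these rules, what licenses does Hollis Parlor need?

Commercial Registration, Fire Safety Permit, General Business Registration, Trade Certificate

1. stores flammable materials → General Business Registration required.
2. does not operate coin-operated machines; sells alcoholic beverages → Commercial Authorization not required.
3. stores flammable materials; sells alcoholic beverages → Fire Safety Permit required.
4. vehicles 27 < 36 → Trade Certificate required.
5. does not operate coin-operated machines; vehicles 27 ≤ 37 → Amusement Device Permit not required.
6. sells alcoholic beverages; stores flammable materials → Commercial Registration required.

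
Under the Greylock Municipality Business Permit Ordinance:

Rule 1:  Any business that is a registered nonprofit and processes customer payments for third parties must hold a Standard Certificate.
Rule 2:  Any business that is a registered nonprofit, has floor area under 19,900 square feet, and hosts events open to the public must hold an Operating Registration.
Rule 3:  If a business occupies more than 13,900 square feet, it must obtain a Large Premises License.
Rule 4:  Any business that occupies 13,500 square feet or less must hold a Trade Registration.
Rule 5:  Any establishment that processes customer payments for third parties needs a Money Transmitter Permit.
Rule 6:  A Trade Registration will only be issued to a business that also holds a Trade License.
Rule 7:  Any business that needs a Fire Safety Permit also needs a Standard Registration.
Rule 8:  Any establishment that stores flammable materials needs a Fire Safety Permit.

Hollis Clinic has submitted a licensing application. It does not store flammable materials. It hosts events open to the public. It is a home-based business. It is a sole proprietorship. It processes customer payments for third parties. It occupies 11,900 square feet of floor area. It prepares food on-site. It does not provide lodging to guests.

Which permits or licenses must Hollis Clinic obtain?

Rule 1: is a sole proprietorship (not: is a registered nonprofit); processes customer payments for third parties → Standard Certificate not required.
Rule 2: is a sole proprietorship (not: is a registered nonprofit); floor area 11,900 square feet < 19,900 square feet; hosts events open to the public → Operating Registration not required.
Rule 3: floor area 11,900 square feet ≤ 13,900 square feet → Large Premises License not required.
Rule 4: floor area 11,900 square feet ≤ 13,500 square feet → Trade Registration required.
Rule 5: processes customer payments for third parties → Money Transmitter Permit required.
Rule 6: Trade Registration is required → Trade License also required.
Rule 7: Fire Safety Permit is not required → no effect.
Rule 8: does not store flammable materials → Fire Safety Permit not required.

Money Transmitter Permit, Trade License, Trade Registration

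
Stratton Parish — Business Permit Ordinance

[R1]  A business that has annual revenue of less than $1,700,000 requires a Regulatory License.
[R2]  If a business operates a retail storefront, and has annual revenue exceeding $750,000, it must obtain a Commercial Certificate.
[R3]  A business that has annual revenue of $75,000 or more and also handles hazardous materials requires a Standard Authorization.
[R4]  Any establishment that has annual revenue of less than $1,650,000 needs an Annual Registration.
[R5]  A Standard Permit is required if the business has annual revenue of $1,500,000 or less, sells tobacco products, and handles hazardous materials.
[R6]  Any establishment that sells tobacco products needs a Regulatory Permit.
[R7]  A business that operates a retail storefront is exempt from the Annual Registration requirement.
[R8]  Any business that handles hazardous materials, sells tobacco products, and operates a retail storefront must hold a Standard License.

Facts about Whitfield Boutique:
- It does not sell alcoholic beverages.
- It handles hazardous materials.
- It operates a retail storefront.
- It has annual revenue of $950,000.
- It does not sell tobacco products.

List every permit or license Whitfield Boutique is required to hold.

[R1] revenue $950,000 < $1,700,000 → Regulatory License required.
[R2] operates a retail storefront; revenue $950,000 > $750,000 → Commercial Certificate required.
[R3] revenue $950,000 ≥ $75,000; handles hazardous materials → Standard Authorization required.
[R4] revenue $950,000 < $1,650,000 → Annual Registration required.
[R5] revenue $950,000 ≤ $1,500,000; does not sell tobacco products; handles hazardous materials → Standard Permit not required.
[R6] does not sell tobacco products → Regulatory Permit not required.
[R7] operates a retail storefront → exempt from Annual Registration.
[R8] handles hazardous materials; does not sell tobacco products; operates a retail storefront → Standard License not required.

Commercial Certificate, Regulatory License, Standard Authorization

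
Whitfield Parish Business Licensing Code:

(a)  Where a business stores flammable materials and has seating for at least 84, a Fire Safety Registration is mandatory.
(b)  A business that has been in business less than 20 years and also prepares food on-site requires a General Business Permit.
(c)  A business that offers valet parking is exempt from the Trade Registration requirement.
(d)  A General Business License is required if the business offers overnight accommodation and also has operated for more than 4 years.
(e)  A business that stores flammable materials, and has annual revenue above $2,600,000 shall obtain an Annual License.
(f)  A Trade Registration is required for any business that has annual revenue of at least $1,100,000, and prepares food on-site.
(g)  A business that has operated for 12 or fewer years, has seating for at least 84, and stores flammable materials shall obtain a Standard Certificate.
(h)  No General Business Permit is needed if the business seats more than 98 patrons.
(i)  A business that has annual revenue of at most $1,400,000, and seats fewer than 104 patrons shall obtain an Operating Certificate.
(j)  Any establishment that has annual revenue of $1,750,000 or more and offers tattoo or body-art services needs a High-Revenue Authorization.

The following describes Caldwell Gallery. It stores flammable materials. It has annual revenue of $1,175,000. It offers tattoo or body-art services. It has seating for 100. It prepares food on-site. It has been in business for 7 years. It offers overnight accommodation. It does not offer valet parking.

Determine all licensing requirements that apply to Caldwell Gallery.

Fire Safety Registration, General Business License, Operating Certificate, Standard Certificate, Trade Registration

(a) stores flammable materials; seating 100 ≥ 84 → Fire Safety Registration required.
(b) years in business 7 < 20; prepares food on-site → General Business Permit required.
(c) does not offer valet parking → Trade Registration exemption does not apply.
(d) offers overnight accommodation; years in business 7 > 4 → General Business License required.
(e) stores flammable materials; revenue $1,175,000 ≤ $2,600,000 → Annual License not required.
(f) revenue $1,175,000 ≥ $1,100,000; prepares food on-site → Trade Registration required.
(g) years in business 7 ≤ 12; seating 100 ≥ 84; stores flammable materials → Standard Certificate required.
(h) seating 100 > 98 → exempt from General Business Permit.
(i) revenue $1,175,000 ≤ $1,400,000; seating 100 < 104 → Operating Certificate required.
(j) revenue $1,175,000 < $1,750,000; offers tattoo or body-art services → High-Revenue Authorization not required.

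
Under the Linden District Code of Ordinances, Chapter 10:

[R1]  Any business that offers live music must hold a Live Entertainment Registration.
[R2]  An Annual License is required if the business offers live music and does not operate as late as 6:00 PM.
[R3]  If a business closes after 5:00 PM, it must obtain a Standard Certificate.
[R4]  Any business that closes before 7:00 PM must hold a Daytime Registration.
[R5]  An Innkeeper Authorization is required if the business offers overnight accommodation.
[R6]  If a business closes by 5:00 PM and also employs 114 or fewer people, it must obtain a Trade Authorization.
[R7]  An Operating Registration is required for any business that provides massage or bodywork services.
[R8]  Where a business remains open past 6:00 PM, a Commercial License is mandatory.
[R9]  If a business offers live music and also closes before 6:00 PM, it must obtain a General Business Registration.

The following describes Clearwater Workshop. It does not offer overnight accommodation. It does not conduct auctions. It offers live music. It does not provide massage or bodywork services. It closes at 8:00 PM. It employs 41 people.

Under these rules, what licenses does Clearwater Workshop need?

Commercial License, Live Entertainment Registration, Standard Certificate

[R1] offers live music → Live Entertainment Registration required.
[R2] offers live music; closes 8:00 PM, after 6:00 PM → Annual License not required.
[R3] closes 8:00 PM, after 5:00 PM → Standard Certificate required.
[R4] closes 8:00 PM, after 7:00 PM → Daytime Registration not required.
[R5] does not offer overnight accommodation → Innkeeper Authorization not required.
[R6] closes 8:00 PM, after 5:00 PM; employees 41 ≤ 114 → Trade Authorization not required.
[R7] does not provide massage or bodywork services → Operating Registration not required.
[R8] closes 8:00 PM, after 6:00 PM → Commercial License required.
[R9] offers live music; closes 8:00 PM, after 6:00 PM → General Business Registration not required.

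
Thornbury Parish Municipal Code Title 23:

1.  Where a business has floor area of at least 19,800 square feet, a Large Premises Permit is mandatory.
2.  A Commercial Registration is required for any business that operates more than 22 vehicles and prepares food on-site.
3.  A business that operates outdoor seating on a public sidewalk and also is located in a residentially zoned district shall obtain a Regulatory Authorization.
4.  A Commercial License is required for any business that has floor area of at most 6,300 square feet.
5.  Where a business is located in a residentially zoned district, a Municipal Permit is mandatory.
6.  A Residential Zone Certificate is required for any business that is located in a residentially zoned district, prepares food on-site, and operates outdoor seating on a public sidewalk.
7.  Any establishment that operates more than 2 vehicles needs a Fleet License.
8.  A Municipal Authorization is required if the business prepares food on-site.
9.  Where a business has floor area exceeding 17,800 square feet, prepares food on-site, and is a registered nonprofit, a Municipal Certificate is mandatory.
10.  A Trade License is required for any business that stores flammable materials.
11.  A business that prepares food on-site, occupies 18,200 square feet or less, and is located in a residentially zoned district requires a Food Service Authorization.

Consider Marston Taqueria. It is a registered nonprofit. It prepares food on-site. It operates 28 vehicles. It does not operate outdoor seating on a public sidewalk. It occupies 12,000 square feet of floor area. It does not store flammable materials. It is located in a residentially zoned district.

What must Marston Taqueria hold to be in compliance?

1. floor area 12,000 square feet < 19,800 square feet → Large Premises Permit not required.
2. vehicles 28 > 22; prepares food on-site → Commercial Registration required.
3. does not operate outdoor seating on a public sidewalk; is located in a residentially zoned district → Regulatory Authorization not required.
4. floor area 12,000 square feet > 6,300 square feet → Commercial License not required.
5. is located in a residentially zoned district → Municipal Permit required.
6. is located in a residentially zoned district; prepares food on-site; does not operate outdoor seating on a public sidewalk → Residential Zone Certificate not required.
7. vehicles 28 > 2 → Fleet License required.
8. prepares food on-site → Municipal Authorization required.
9. floor area 12,000 square feet ≤ 17,800 square feet; prepares food on-site; is a registered nonprofit → Municipal Certificate not required.
10. does not store flammable materials → Trade License not required.
11. prepares food on-site; floor area 12,000 square feet ≤ 18,200 square feet; is located in a residentially zoned district → Food Service Authorization required.

Commercial Registration, Fleet License, Food Service Authorization, Municipal Authorization, Municipal Permit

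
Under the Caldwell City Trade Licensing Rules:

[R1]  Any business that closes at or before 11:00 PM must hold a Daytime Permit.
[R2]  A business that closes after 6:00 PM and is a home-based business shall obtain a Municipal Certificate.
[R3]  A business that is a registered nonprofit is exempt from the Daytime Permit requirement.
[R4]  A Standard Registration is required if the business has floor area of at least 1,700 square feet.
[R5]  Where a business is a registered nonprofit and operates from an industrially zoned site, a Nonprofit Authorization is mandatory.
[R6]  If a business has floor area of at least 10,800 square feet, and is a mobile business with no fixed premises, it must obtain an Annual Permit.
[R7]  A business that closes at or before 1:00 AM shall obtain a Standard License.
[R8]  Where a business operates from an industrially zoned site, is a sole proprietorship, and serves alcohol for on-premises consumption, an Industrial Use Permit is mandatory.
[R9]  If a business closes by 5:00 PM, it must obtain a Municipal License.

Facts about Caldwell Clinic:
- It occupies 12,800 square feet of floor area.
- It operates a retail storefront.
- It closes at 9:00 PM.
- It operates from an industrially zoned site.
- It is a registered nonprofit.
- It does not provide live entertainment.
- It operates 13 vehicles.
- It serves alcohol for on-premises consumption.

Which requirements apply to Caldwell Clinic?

[R1] closes 9:00 PM, at/before 11:00 PM → Daytime Permit required.
[R2] closes 9:00 PM, after 6:00 PM; operates from an industrially zoned site (not: is a home-based business) → Municipal Certificate not required.
[R3] is a registered nonprofit → exempt from Daytime Permit.
[R4] floor area 12,800 square feet ≥ 1,700 square feet → Standard Registration required.
[R5] is a registered nonprofit; operates from an industrially zoned site → Nonprofit Authorization required.
[R6] floor area 12,800 square feet ≥ 10,800 square feet; operates from an industrially zoned site (not: is a mobile business with no fixed premises) → Annual Permit not required.
[R7] closes 9:00 PM, at/before 1:00 AM → Standard License required.
[R8] operates from an industrially zoned site; is a registered nonprofit (not: is a sole proprietorship); serves alcohol for on-premises consumption → Industrial Use Permit not required.
[R9] closes 9:00 PM, after 5:00 PM → Municipal License not required.

Nonprofit Authorization, Standard License, Standard Registration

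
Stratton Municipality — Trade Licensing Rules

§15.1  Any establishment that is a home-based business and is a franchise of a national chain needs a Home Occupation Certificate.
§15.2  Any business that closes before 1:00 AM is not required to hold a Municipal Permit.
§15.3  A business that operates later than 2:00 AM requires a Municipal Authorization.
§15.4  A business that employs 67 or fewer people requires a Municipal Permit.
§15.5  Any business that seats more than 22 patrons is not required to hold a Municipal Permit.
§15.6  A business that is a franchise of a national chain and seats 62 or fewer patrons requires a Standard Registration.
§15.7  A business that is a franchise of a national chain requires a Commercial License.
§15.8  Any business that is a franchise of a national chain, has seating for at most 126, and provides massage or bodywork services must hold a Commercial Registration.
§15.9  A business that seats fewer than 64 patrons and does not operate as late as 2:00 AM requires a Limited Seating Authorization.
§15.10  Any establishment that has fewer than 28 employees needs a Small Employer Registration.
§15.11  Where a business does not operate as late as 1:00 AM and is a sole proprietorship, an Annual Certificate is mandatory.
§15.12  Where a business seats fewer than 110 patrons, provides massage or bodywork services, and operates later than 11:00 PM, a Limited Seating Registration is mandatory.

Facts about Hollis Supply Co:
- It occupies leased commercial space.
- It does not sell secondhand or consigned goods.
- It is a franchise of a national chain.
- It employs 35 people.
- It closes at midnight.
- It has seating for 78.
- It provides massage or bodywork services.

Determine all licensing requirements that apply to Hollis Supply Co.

§15.1 occupies leased commercial space (not: is a home-based business); is a franchise of a national chain → Home Occupation Certificate not required.
§15.2 closes midnight, at/before 1:00 AM → exempt from Municipal Permit.
§15.3 closes midnight, at/before 2:00 AM → Municipal Authorization not required.
§15.4 employees 35 ≤ 67 → Municipal Permit required.
§15.5 seating 78 > 22 → exempt from Municipal Permit.
§15.6 is a franchise of a national chain; seating 78 > 62 → Standard Registration not required.
§15.7 is a franchise of a national chain → Commercial License required.
§15.8 is a franchise of a national chain; seating 78 ≤ 126; provides massage or bodywork services → Commercial Registration required.
§15.9 seating 78 ≥ 64; closes midnight, at/before 2:00 AM → Limited Seating Authorization not required.
§15.10 employees 35 ≥ 28 → Small Employer Registration not required.
§15.11 closes midnight, at/before 1:00 AM; is a franchise of a national chain (not: is a sole proprietorship) → Annual Certificate not required.
§15.12 seating 78 < 110; provides massage or bodywork services; closes midnight, after 11:00 PM → Limited Seating Registration required.

Commercial License, Commercial Registration, Limited Seating Registration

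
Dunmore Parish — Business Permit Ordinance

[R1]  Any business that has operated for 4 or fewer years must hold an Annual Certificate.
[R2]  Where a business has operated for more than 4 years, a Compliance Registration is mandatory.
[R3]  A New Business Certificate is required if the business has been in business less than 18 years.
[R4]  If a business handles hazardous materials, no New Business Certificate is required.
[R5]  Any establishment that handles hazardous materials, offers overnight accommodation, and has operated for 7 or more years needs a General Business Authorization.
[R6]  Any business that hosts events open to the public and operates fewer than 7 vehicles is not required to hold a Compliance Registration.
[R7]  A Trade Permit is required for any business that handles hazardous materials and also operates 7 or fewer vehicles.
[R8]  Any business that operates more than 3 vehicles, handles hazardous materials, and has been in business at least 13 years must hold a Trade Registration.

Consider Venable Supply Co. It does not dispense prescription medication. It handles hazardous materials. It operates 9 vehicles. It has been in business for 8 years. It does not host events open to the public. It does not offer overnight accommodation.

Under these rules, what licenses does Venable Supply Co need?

[R1] years in business 8 > 4 → Annual Certificate not required.
[R2] years in business 8 > 4 → Compliance Registration required.
[R3] years in business 8 < 18 → New Business Certificate required.
[R4] handles hazardous materials → exempt from New Business Certificate.
[R5] handles hazardous materials; does not offer overnight accommodation; years in business 8 ≥ 7 → General Business Authorization not required.
[R6] does not host events open to the public; vehicles 9 ≥ 7 → Compliance Registration exemption does not apply.
[R7] handles hazardous materials; vehicles 9 > 7 → Trade Permit not required.
[R8] vehicles 9 > 3; handles hazardous materials; years in business 8 < 13 → Trade Registration not required.

Compliance Registration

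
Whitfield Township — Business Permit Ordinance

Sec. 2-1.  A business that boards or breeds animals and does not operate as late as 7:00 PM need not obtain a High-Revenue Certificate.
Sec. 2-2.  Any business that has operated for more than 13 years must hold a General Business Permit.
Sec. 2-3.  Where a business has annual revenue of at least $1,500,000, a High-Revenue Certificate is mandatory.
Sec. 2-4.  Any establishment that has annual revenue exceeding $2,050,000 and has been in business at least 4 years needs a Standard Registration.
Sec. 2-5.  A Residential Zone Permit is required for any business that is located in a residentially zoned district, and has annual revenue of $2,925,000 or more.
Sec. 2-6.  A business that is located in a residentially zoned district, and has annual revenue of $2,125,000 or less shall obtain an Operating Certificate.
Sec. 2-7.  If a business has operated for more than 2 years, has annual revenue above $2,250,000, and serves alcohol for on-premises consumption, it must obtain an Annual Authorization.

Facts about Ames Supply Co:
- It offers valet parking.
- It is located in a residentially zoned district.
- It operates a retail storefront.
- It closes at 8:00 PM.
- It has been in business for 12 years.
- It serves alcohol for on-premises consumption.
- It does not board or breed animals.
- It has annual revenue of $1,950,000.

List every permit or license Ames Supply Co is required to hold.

Sec. 2-1. does not board or breed animals; closes 8:00 PM, after 7:00 PM → High-Revenue Certificate exemption does not apply.
Sec. 2-2. years in business 12 ≤ 13 → General Business Permit not required.
Sec. 2-3. revenue $1,950,000 ≥ $1,500,000 → High-Revenue Certificate required.
Sec. 2-4. revenue $1,950,000 ≤ $2,050,000; years in business 12 ≥ 4 → Standard Registration not required.
Sec. 2-5. is located in a residentially zoned district; revenue $1,950,000 < $2,925,000 → Residential Zone Permit not required.
Sec. 2-6. is located in a residentially zoned district; revenue $1,950,000 ≤ $2,125,000 → Operating Certificate required.
Sec. 2-7. years in business 12 > 2; revenue $1,950,000 ≤ $2,250,000; serves alcohol for on-premises consumption → Annual Authorization not required.

High-Revenue Certificate, Operating Certificate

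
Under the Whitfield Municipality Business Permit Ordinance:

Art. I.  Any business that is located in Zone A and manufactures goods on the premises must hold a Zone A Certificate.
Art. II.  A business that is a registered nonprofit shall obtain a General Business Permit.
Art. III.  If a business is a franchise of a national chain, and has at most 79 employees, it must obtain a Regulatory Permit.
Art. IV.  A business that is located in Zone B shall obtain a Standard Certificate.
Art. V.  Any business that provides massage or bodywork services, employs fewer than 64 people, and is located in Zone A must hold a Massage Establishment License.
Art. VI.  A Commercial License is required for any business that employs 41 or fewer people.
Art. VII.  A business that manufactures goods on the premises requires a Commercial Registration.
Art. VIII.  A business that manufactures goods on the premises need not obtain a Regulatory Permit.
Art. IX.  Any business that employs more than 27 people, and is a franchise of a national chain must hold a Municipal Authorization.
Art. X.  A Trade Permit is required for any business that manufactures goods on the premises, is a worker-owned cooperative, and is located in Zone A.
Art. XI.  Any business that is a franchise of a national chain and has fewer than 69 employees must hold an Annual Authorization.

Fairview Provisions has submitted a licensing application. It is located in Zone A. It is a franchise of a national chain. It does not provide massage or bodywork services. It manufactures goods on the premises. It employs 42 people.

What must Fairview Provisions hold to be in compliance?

Annual Authorization, Commercial Registration, Municipal Authorization, Zone A Certificate

Art. I. is located in Zone A; manufactures goods on the premises → Zone A Certificate required.
Art. II. is a franchise of a national chain (not: is a registered nonprofit) → General Business Permit not required.
Art. III. is a franchise of a national chain; employees 42 ≤ 79 → Regulatory Permit required.
Art. IV. is located in Zone A (not: is located in Zone B) → Standard Certificate not required.
Art. V. does not provide massage or bodywork services; employees 42 < 64; is located in Zone A → Massage Establishment License not required.
Art. VI. employees 42 > 41 → Commercial License not required.
Art. VII. manufactures goods on the premises → Commercial Registration required.
Art. VIII. manufactures goods on the premises → exempt from Regulatory Permit.
Art. IX. employees 42 > 27; is a franchise of a national chain → Municipal Authorization required.
Art. X. manufactures goods on the premises; is a franchise of a national chain (not: is a worker-owned cooperative); is located in Zone A → Trade Permit not required.
Art. XI. is a franchise of a national chain; employees 42 < 69 → Annual Authorization required.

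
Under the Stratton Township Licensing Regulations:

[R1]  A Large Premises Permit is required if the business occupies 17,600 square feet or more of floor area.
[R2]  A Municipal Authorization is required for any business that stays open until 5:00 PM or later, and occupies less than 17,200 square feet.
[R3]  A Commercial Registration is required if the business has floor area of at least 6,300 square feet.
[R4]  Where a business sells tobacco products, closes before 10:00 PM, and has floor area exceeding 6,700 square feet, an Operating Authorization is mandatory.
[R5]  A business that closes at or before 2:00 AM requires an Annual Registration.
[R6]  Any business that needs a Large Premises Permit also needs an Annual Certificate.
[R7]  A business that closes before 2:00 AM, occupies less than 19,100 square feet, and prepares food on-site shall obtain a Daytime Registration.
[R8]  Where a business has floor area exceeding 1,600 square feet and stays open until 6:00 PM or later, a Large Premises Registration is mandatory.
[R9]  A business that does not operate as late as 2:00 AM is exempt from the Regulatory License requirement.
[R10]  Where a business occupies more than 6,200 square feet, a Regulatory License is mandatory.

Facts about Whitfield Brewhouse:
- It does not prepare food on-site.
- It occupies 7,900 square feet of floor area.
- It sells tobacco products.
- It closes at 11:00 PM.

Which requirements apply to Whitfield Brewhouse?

Annual Registration, Commercial Registration, Large Premises Registration, Municipal Authorization

[R1] floor area 7,900 square feet < 17,600 square feet → Large Premises Permit not required.
[R2] closes 11:00 PM, after 5:00 PM; floor area 7,900 square feet < 17,200 square feet → Municipal Authorization required.
[R3] floor area 7,900 square feet ≥ 6,300 square feet → Commercial Registration required.
[R4] sells tobacco products; closes 11:00 PM, after 10:00 PM; floor area 7,900 square feet > 6,700 square feet → Operating Authorization not required.
[R5] closes 11:00 PM, at/before 2:00 AM → Annual Registration required.
[R6] Large Premises Permit is not required → no effect.
[R7] closes 11:00 PM, at/before 2:00 AM; floor area 7,900 square feet < 19,100 square feet; does not prepare food on-site → Daytime Registration not required.
[R8] floor area 7,900 square feet > 1,600 square feet; closes 11:00 PM, after 6:00 PM → Large Premises Registration required.
[R9] closes 11:00 PM, at/before 2:00 AM → exempt from Regulatory License.
[R10] floor area 7,900 square feet > 6,200 square feet → Regulatory License required.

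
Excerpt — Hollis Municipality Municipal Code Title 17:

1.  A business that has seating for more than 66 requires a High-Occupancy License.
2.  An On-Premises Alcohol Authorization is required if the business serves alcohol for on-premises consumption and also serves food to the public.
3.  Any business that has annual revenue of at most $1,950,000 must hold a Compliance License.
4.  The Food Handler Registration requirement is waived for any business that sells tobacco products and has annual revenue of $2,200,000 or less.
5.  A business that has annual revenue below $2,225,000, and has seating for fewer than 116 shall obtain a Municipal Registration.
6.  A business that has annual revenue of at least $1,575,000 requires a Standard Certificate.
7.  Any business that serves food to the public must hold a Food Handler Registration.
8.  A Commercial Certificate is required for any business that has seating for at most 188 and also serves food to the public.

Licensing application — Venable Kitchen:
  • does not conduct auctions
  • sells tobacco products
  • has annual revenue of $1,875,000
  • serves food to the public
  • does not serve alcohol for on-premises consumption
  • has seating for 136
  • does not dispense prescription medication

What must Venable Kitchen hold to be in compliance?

1. seating 136 > 66 → High-Occupancy License required.
2. does not serve alcohol for on-premises consumption; serves food to the public → On-Premises Alcohol Authorization not required.
3. revenue $1,875,000 ≤ $1,950,000 → Compliance License required.
4. sells tobacco products; revenue $1,875,000 ≤ $2,200,000 → exempt from Food Handler Registration.
5. revenue $1,875,000 < $2,225,000; seating 136 ≥ 116 → Municipal Registration not required.
6. revenue $1,875,000 ≥ $1,575,000 → Standard Certificate required.
7. serves food to the public → Food Handler Registration required.
8. seating 136 ≤ 188; serves food to the public → Commercial Certificate required.

Commercial Certificate, Compliance License, High-Occupancy License, Standard Certificate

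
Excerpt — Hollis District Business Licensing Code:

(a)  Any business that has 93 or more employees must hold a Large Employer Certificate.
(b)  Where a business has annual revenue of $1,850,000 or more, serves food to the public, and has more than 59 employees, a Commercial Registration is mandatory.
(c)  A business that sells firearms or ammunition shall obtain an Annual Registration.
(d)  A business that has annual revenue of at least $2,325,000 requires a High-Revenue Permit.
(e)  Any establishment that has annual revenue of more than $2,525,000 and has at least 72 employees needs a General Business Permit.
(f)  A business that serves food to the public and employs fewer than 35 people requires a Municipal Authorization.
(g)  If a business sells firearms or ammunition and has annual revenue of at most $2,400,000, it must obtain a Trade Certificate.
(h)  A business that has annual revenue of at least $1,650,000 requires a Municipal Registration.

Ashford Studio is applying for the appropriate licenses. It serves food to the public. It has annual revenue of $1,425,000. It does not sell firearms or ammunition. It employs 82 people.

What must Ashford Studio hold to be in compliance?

(a) employees 82 < 93 → Large Employer Certificate not required.
(b) revenue $1,425,000 < $1,850,000; serves food to the public; employees 82 > 59 → Commercial Registration not required.
(c) does not sell firearms or ammunition → Annual Registration not required.
(d) revenue $1,425,000 < $2,325,000 → High-Revenue Permit not required.
(e) revenue $1,425,000 ≤ $2,525,000; employees 82 ≥ 72 → General Business Permit not required.
(f) serves food to the public; employees 82 ≥ 35 → Municipal Authorization not required.
(g) does not sell firearms or ammunition; revenue $1,425,000 ≤ $2,400,000 → Trade Certificate not required.
(h) revenue $1,425,000 < $1,650,000 → Municipal Registration not required.

None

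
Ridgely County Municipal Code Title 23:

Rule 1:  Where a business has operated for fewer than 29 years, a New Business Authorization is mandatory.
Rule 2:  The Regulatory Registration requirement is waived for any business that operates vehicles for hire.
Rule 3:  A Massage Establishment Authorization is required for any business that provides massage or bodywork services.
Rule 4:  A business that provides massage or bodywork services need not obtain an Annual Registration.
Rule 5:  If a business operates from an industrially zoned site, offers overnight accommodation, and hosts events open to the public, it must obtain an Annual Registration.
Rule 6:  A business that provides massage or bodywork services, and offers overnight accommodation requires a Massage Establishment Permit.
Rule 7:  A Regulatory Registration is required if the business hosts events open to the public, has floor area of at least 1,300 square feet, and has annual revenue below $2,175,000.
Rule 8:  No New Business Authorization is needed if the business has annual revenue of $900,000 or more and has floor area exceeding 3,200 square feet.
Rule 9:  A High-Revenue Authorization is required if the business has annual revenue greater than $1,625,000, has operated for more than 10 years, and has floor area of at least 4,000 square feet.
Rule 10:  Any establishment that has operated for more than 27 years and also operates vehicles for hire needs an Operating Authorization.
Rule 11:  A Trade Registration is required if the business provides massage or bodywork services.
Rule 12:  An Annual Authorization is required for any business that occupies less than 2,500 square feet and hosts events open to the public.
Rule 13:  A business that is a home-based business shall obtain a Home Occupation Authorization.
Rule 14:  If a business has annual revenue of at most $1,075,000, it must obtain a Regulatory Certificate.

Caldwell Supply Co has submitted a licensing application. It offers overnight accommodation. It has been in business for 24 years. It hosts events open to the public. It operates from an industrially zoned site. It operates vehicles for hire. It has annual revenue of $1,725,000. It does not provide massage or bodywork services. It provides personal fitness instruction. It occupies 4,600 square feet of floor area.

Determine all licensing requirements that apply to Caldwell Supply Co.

Rule 1: years in business 24 < 29 → New Business Authorization required.
Rule 2: operates vehicles for hire → exempt from Regulatory Registration.
Rule 3: does not provide massage or bodywork services → Massage Establishment Authorization not required.
Rule 4: does not provide massage or bodywork services → Annual Registration exemption does not apply.
Rule 5: operates from an industrially zoned site; offers overnight accommodation; hosts events open to the public → Annual Registration required.
Rule 6: does not provide massage or bodywork services; offers overnight accommodation → Massage Establishment Permit not required.
Rule 7: hosts events open to the public; floor area 4,600 square feet ≥ 1,300 square feet; revenue $1,725,000 < $2,175,000 → Regulatory Registration required.
Rule 8: revenue $1,725,000 ≥ $900,000; floor area 4,600 square feet > 3,200 square feet → exempt from New Business Authorization.
Rule 9: revenue $1,725,000 > $1,625,000; years in business 24 > 10; floor area 4,600 square feet ≥ 4,000 square feet → High-Revenue Authorization required.
Rule 10: years in business 24 ≤ 27; operates vehicles for hire → Operating Authorization not required.
Rule 11: does not provide massage or bodywork services → Trade Registration not required.
Rule 12: floor area 4,600 square feet ≥ 2,500 square feet; hosts events open to the public → Annual Authorization not required.
Rule 13: operates from an industrially zoned site (not: is a home-based business) → Home Occupation Authorization not required.
Rule 14: revenue $1,725,000 > $1,075,000 → Regulatory Certificate not required.

Annual Registration, High-Revenue Authorization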